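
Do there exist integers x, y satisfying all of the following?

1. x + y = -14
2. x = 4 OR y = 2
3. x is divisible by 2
Yes

Take x = -16, y = 2. Substituting into each constraint:
  (1) (-16) + 2 = -14 ✓
  (2) y = 2, target 2 ✓ (second branch holds)
  (3) -16 = 2 × -8, remainder 0 ✓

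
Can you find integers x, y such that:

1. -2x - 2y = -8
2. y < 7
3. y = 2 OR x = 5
Yes

Take x = 2, y = 2. Substituting into each constraint:
  (1) -2(2) - 2(2) = -8 ✓
  (2) 2 < 7 ✓
  (3) y = 2, target 2 ✓ (first branch holds)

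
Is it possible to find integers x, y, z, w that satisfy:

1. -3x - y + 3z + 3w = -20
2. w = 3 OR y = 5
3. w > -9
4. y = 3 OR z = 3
Yes

Take x = 11, y = 5, z = 3, w = 3. Substituting into each constraint:
  (1) -3(11) + (-5) + 3(3) + 3(3) = -20 ✓
  (2) w = 3, target 3 ✓ (first branch holds)
  (3) 3 > -9 ✓
  (4) z = 3, target 3 ✓ (second branch holds)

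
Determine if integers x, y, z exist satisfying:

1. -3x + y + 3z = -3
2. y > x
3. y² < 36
Yes

Take x = 2, y = 3, z = 0. Substituting into each constraint:
  (1) -3(2) + 3 + 3(0) = -3 ✓
  (2) 3 > 2 ✓
  (3) y² = (3)² = 9, and 9 < 36 ✓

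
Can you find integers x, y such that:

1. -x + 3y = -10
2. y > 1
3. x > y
Yes

Take x = 16, y = 2. Substituting into each constraint:
  (1) (-16) + 3(2) = -10 ✓
  (2) 2 > 1 ✓
  (3) 16 > 2 ✓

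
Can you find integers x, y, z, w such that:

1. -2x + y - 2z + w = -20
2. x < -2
Yes

Take x = -3, y = 0, z = 13, w = 0. Substituting into each constraint:
  (1) -2(-3) + 0 - 2(13) + 0 = -20 ✓
  (2) -3 < -2 ✓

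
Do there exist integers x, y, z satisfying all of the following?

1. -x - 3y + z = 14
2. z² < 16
Yes

Take x = 1, y = -5, z = 0. Substituting into each constraint:
  (1) (-1) - 3(-5) + 0 = 14 ✓
  (2) z² = (0)² = 0, and 0 < 16 ✓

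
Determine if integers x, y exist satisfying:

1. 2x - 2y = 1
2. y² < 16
No

Even the single constraint (2x - 2y = 1) is infeasible over the integers.

  - 2x - 2y = 1: every term on the left is divisible by 2, so the LHS ≡ 0 (mod 2), but the RHS 1 is not — no integer solution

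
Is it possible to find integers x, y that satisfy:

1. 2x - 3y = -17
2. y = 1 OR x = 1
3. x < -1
Yes

Take x = -7, y = 1. Substituting into each constraint:
  (1) 2(-7) - 3(1) = -17 ✓
  (2) y = 1, target 1 ✓ (first branch holds)
  (3) -7 < -1 ✓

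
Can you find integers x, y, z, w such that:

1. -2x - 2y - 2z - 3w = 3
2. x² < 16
Yes

Take x = 0, y = 0, z = -3, w = 1. Substituting into each constraint:
  (1) -2(0) - 2(0) - 2(-3) - 3(1) = 3 ✓
  (2) x² = (0)² = 0, and 0 < 16 ✓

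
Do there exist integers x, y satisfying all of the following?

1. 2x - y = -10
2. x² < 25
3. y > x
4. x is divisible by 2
Yes

Take x = 0, y = 10. Substituting into each constraint:
  (1) 2(0) + (-10) = -10 ✓
  (2) x² = (0)² = 0, and 0 < 25 ✓
  (3) 10 > 0 ✓
  (4) 0 = 2 × 0, remainder 0 ✓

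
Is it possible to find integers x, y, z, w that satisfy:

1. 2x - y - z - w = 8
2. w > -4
Yes

Take x = 0, y = 0, z = -5, w = -3. Substituting into each constraint:
  (1) 2(0) + 0 + 5 + 3 = 8 ✓
  (2) -3 > -4 ✓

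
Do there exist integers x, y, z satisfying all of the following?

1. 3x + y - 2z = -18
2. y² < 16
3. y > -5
Yes

Take x = -5, y = -3, z = 0. Substituting into each constraint:
  (1) 3(-5) + (-3) - 2(0) = -18 ✓
  (2) y² = (-3)² = 9, and 9 < 16 ✓
  (3) -3 > -5 ✓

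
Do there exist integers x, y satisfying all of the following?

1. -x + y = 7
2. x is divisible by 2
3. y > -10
Yes

Take x = 0, y = 7. Substituting into each constraint:
  (1) 0 + 7 = 7 ✓
  (2) 0 = 2 × 0, remainder 0 ✓
  (3) 7 > -10 ✓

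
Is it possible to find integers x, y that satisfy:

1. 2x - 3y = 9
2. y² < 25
Yes

Take x = 6, y = 1. Substituting into each constraint:
  (1) 2(6) - 3(1) = 9 ✓
  (2) y² = (1)² = 1, and 1 < 25 ✓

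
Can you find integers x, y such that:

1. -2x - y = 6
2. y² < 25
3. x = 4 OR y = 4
Yes

Take x = -5, y = 4. Substituting into each constraint:
  (1) -2(-5) + (-4) = 6 ✓
  (2) y² = (4)² = 16, and 16 < 25 ✓
  (3) y = 4, target 4 ✓ (second branch holds)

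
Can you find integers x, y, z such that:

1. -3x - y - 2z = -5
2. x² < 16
Yes

Take x = 0, y = 5, z = 0. Substituting into each constraint:
  (1) -3(0) + (-5) - 2(0) = -5 ✓
  (2) x² = (0)² = 0, and 0 < 16 ✓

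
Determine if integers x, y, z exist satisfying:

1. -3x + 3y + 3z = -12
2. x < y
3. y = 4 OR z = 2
Yes

Take x = 3, y = 4, z = -5. Substituting into each constraint:
  (1) -3(3) + 3(4) + 3(-5) = -12 ✓
  (2) 3 < 4 ✓
  (3) y = 4, target 4 ✓ (first branch holds)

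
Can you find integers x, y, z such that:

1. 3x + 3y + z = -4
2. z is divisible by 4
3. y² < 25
Yes

Take x = -3, y = -1, z = 8. Substituting into each constraint:
  (1) 3(-3) + 3(-1) + 8 = -4 ✓
  (2) 8 = 4 × 2, remainder 0 ✓
  (3) y² = (-1)² = 1, and 1 < 25 ✓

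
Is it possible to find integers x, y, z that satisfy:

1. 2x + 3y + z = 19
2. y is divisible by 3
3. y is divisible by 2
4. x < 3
Yes

Take x = 0, y = 0, z = 19. Substituting into each constraint:
  (1) 2(0) + 3(0) + 19 = 19 ✓
  (2) 0 = 3 × 0, remainder 0 ✓
  (3) 0 = 2 × 0, remainder 0 ✓
  (4) 0 < 3 ✓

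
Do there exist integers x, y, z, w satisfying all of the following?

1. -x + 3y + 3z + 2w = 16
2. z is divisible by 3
Yes

Take x = -16, y = 0, z = 0, w = 0. Substituting into each constraint:
  (1) 16 + 3(0) + 3(0) + 2(0) = 16 ✓
  (2) 0 = 3 × 0, remainder 0 ✓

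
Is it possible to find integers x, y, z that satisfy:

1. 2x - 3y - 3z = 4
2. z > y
Yes

Take x = 5, y = 0, z = 2. Substituting into each constraint:
  (1) 2(5) - 3(0) - 3(2) = 4 ✓
  (2) 2 > 0 ✓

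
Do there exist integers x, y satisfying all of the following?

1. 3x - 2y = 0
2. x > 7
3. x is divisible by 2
Yes

Take x = 8, y = 12. Substituting into each constraint:
  (1) 3(8) - 2(12) = 0 ✓
  (2) 8 > 7 ✓
  (3) 8 = 2 × 4, remainder 0 ✓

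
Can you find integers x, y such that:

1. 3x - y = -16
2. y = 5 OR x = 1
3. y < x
No

The full constraint system is jointly infeasible over the integers. Each constraint and what it forces:

  - 3x - y = -16: is a linear equation tying the variables together
  - y = 5 OR x = 1: forces a choice: either y = 5 or x = 1
  - y < x: bounds one variable relative to another variable

Split on the disjunction (y = 5 OR x = 1):
  • If y = 5: with y = 5, every remaining term of the linear equation is divisible by 3, so the left side is ≡ 0 (mod 3); but the right side -11 ≡ 1 (mod 3). No integers can satisfy it.
  • If x = 1: the equation forces y = 19, giving (x, y) = (1, 19), which violates x > y.
Both branches are infeasible, so the system has no integer solution.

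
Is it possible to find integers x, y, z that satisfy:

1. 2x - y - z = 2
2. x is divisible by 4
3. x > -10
Yes

Take x = 0, y = -2, z = 0. Substituting into each constraint:
  (1) 2(0) + 2 + 0 = 2 ✓
  (2) 0 = 4 × 0, remainder 0 ✓
  (3) 0 > -10 ✓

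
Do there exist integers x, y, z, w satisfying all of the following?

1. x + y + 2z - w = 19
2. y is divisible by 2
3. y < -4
Yes

Take x = 1, y = -6, z = 12, w = 0. Substituting into each constraint:
  (1) 1 + (-6) + 2(12) + 0 = 19 ✓
  (2) -6 = 2 × -3, remainder 0 ✓
  (3) -6 < -4 ✓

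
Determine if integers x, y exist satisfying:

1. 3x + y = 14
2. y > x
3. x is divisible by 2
Yes

Take x = 0, y = 14. Substituting into each constraint:
  (1) 3(0) + 14 = 14 ✓
  (2) 14 > 0 ✓
  (3) 0 = 2 × 0, remainder 0 ✓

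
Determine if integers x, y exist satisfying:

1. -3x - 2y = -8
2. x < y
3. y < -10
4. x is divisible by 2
No

A contradictory subset is {-3x - 2y = -8, x < y, y < -10}. No integer assignment can satisfy these jointly:

  - -3x - 2y = -8: is a linear equation tying the variables together
  - x < y: bounds one variable relative to another variable
  - y < -10: bounds one variable relative to a constant

Propagating the comparison: x < y and y ≤ -11 give x ≤ -12. Range argument: with x ∈ [−∞, -12], y ∈ [−∞, -11], the left side of the equation is at least 58, but the right side is -8 < 58. No integer solution exists.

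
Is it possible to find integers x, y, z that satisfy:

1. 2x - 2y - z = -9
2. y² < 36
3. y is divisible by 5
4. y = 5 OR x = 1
Yes

Take x = 1, y = 0, z = 11. Substituting into each constraint:
  (1) 2(1) - 2(0) + (-11) = -9 ✓
  (2) y² = (0)² = 0, and 0 < 36 ✓
  (3) 0 = 5 × 0, remainder 0 ✓
  (4) x = 1, target 1 ✓ (second branch holds)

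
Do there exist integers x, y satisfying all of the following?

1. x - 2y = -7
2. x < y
Yes

Take x = 1, y = 4. Substituting into each constraint:
  (1) 1 - 2(4) = -7 ✓
  (2) 1 < 4 ✓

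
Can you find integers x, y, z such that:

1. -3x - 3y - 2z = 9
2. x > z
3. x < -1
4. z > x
No

A contradictory subset is {x > z, z > x}. No integer assignment can satisfy these jointly:

  - x > z: bounds one variable relative to another variable
  - z > x: bounds one variable relative to another variable

Direct contradiction: x > z and z > x cannot both hold.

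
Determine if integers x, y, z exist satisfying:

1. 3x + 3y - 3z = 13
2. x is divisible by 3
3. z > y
No

Even the single constraint (3x + 3y - 3z = 13) is infeasible over the integers.

  - 3x + 3y - 3z = 13: every term on the left is divisible by 3, so the LHS ≡ 0 (mod 3), but the RHS 13 is not — no integer solution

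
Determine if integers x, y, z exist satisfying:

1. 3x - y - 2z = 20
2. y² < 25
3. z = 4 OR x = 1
Yes

Take x = 9, y = -1, z = 4. Substituting into each constraint:
  (1) 3(9) + 1 - 2(4) = 20 ✓
  (2) y² = (-1)² = 1, and 1 < 25 ✓
  (3) z = 4, target 4 ✓ (first branch holds)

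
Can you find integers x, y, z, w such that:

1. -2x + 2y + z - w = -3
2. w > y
Yes

Take x = 0, y = -1, z = -1, w = 0. Substituting into each constraint:
  (1) -2(0) + 2(-1) + (-1) + 0 = -3 ✓
  (2) 0 > -1 ✓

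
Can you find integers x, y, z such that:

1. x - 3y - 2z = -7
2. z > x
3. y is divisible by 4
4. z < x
No

A contradictory subset is {z > x, z < x}. No integer assignment can satisfy these jointly:

  - z > x: bounds one variable relative to another variable
  - z < x: bounds one variable relative to another variable

Direct contradiction: z > x and x > z cannot both hold.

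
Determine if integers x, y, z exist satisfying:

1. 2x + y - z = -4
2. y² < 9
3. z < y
Yes

Take x = -3, y = 0, z = -2. Substituting into each constraint:
  (1) 2(-3) + 0 + 2 = -4 ✓
  (2) y² = (0)² = 0, and 0 < 9 ✓
  (3) -2 < 0 ✓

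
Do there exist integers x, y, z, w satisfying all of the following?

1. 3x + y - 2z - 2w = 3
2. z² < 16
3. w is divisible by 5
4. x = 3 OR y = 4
Yes

Take x = 1, y = 4, z = 2, w = 0. Substituting into each constraint:
  (1) 3(1) + 4 - 2(2) - 2(0) = 3 ✓
  (2) z² = (2)² = 4, and 4 < 16 ✓
  (3) 0 = 5 × 0, remainder 0 ✓
  (4) y = 4, target 4 ✓ (second branch holds)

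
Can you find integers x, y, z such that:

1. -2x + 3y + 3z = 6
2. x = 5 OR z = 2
Yes

Take x = 0, y = 0, z = 2. Substituting into each constraint:
  (1) -2(0) + 3(0) + 3(2) = 6 ✓
  (2) z = 2, target 2 ✓ (second branch holds)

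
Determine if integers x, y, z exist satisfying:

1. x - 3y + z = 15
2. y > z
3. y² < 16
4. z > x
No

The full constraint system is jointly infeasible over the integers. Each constraint and what it forces:

  - x - 3y + z = 15: is a linear equation tying the variables together
  - y > z: bounds one variable relative to another variable
  - y² < 16: restricts y to |y| ≤ 3
  - z > x: bounds one variable relative to another variable

Propagating the comparisons: z < y and y ≤ 3 give z ≤ 2; x < z and z ≤ 2 give x ≤ 1. Range argument: with x ∈ [−∞, 1], y ∈ [-3, 3], z ∈ [−∞, 2], the left side of the equation is at most 12, but the right side is 15 > 12. No integer solution exists.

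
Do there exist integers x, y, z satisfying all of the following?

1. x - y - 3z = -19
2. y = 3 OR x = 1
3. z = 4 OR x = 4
Yes

Take x = -4, y = 3, z = 4. Substituting into each constraint:
  (1) (-4) + (-3) - 3(4) = -19 ✓
  (2) y = 3, target 3 ✓ (first branch holds)
  (3) z = 4, target 4 ✓ (first branch holds)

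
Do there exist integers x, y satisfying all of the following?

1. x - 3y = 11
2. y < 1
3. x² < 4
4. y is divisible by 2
Yes

Take x = -1, y = -4. Substituting into each constraint:
  (1) (-1) - 3(-4) = 11 ✓
  (2) -4 < 1 ✓
  (3) x² = (-1)² = 1, and 1 < 4 ✓
  (4) -4 = 2 × -2, remainder 0 ✓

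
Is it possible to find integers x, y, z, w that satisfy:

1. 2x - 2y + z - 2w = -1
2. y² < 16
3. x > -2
Yes

Take x = -1, y = 0, z = 1, w = 0. Substituting into each constraint:
  (1) 2(-1) - 2(0) + 1 - 2(0) = -1 ✓
  (2) y² = (0)² = 0, and 0 < 16 ✓
  (3) -1 > -2 ✓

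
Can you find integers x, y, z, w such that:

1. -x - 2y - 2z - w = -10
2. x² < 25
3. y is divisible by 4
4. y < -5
Yes

Take x = 0, y = -8, z = 13, w = 0. Substituting into each constraint:
  (1) 0 - 2(-8) - 2(13) + 0 = -10 ✓
  (2) x² = (0)² = 0, and 0 < 25 ✓
  (3) -8 = 4 × -2, remainder 0 ✓
  (4) -8 < -5 ✓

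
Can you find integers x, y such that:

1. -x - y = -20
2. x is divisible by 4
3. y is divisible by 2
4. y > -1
Yes

Take x = 20, y = 0. Substituting into each constraint:
  (1) (-20) + 0 = -20 ✓
  (2) 20 = 4 × 5, remainder 0 ✓
  (3) 0 = 2 × 0, remainder 0 ✓
  (4) 0 > -1 ✓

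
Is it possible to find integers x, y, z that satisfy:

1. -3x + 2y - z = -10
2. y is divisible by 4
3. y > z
Yes

Take x = 4, y = 0, z = -2. Substituting into each constraint:
  (1) -3(4) + 2(0) + 2 = -10 ✓
  (2) 0 = 4 × 0, remainder 0 ✓
  (3) 0 > -2 ✓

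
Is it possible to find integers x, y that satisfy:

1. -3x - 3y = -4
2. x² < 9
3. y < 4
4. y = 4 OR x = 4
No

Even the single constraint (-3x - 3y = -4) is infeasible over the integers.

  - -3x - 3y = -4: every term on the left is divisible by 3, so the LHS ≡ 0 (mod 3), but the RHS -4 is not — no integer solution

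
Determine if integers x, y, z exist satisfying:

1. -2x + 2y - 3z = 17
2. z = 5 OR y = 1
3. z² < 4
Yes

Take x = -9, y = 1, z = 1. Substituting into each constraint:
  (1) -2(-9) + 2(1) - 3(1) = 17 ✓
  (2) y = 1, target 1 ✓ (second branch holds)
  (3) z² = (1)² = 1, and 1 < 4 ✓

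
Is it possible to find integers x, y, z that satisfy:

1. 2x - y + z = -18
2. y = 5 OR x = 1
Yes

Take x = -7, y = 5, z = 1. Substituting into each constraint:
  (1) 2(-7) + (-5) + 1 = -18 ✓
  (2) y = 5, target 5 ✓ (first branch holds)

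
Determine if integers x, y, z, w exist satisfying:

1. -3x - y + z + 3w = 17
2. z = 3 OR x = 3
Yes

Take x = 3, y = 0, z = 2, w = 8. Substituting into each constraint:
  (1) -3(3) + 0 + 2 + 3(8) = 17 ✓
  (2) x = 3, target 3 ✓ (second branch holds)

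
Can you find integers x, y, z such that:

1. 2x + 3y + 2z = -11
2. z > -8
Yes

Take x = -7, y = 1, z = 0. Substituting into each constraint:
  (1) 2(-7) + 3(1) + 2(0) = -11 ✓
  (2) 0 > -8 ✓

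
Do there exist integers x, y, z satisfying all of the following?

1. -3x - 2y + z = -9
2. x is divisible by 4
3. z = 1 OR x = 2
Yes

Take x = 4, y = -1, z = 1. Substituting into each constraint:
  (1) -3(4) - 2(-1) + 1 = -9 ✓
  (2) 4 = 4 × 1, remainder 0 ✓
  (3) z = 1, target 1 ✓ (first branch holds)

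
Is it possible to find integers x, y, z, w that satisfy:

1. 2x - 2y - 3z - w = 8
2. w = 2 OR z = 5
Yes

Take x = 2, y = 0, z = -2, w = 2. Substituting into each constraint:
  (1) 2(2) - 2(0) - 3(-2) + (-2) = 8 ✓
  (2) w = 2, target 2 ✓ (first branch holds)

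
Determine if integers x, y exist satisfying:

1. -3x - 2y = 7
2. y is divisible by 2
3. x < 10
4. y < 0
Yes

Take x = -1, y = -2. Substituting into each constraint:
  (1) -3(-1) - 2(-2) = 7 ✓
  (2) -2 = 2 × -1, remainder 0 ✓
  (3) -1 < 10 ✓
  (4) -2 < 0 ✓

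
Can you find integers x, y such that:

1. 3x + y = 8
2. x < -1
Yes

Take x = -2, y = 14. Substituting into each constraint:
  (1) 3(-2) + 14 = 8 ✓
  (2) -2 < -1 ✓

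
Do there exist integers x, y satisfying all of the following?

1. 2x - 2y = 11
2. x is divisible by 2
No

Even the single constraint (2x - 2y = 11) is infeasible over the integers.

  - 2x - 2y = 11: every term on the left is divisible by 2, so the LHS ≡ 0 (mod 2), but the RHS 11 is not — no integer solution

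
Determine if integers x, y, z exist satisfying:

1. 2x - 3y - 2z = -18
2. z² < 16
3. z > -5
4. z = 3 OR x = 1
Yes

Take x = 1, y = 6, z = 1. Substituting into each constraint:
  (1) 2(1) - 3(6) - 2(1) = -18 ✓
  (2) z² = (1)² = 1, and 1 < 16 ✓
  (3) 1 > -5 ✓
  (4) x = 1, target 1 ✓ (second branch holds)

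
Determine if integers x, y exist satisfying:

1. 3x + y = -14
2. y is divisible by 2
Yes

Take x = -4, y = -2. Substituting into each constraint:
  (1) 3(-4) + (-2) = -14 ✓
  (2) -2 = 2 × -1, remainder 0 ✓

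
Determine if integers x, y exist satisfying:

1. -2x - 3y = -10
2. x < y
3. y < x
No

A contradictory subset is {x < y, y < x}. No integer assignment can satisfy these jointly:

  - x < y: bounds one variable relative to another variable
  - y < x: bounds one variable relative to another variable

Direct contradiction: y > x and x > y cannot both hold.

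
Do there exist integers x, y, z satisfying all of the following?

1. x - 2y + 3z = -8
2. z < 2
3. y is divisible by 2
Yes

Take x = -8, y = 0, z = 0. Substituting into each constraint:
  (1) (-8) - 2(0) + 3(0) = -8 ✓
  (2) 0 < 2 ✓
  (3) 0 = 2 × 0, remainder 0 ✓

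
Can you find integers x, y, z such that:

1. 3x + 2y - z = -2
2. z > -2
Yes

Take x = -2, y = 2, z = 0. Substituting into each constraint:
  (1) 3(-2) + 2(2) + 0 = -2 ✓
  (2) 0 > -2 ✓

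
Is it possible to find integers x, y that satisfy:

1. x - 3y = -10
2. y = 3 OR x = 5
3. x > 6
No

The full constraint system is jointly infeasible over the integers. Each constraint and what it forces:

  - x - 3y = -10: is a linear equation tying the variables together
  - y = 3 OR x = 5: forces a choice: either y = 3 or x = 5
  - x > 6: bounds one variable relative to a constant

Split on the disjunction (y = 3 OR x = 5):
  • If y = 3: the equation forces x = -1, which contradicts the bound x ≥ 7.
  • If x = 5: this contradicts the bound x ≥ 7.
Both branches are infeasible, so the system has no integer solution.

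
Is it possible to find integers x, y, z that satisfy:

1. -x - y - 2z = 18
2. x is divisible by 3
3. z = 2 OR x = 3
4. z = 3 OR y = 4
Yes

Take x = 3, y = -27, z = 3. Substituting into each constraint:
  (1) (-3) + 27 - 2(3) = 18 ✓
  (2) 3 = 3 × 1, remainder 0 ✓
  (3) x = 3, target 3 ✓ (second branch holds)
  (4) z = 3, target 3 ✓ (first branch holds)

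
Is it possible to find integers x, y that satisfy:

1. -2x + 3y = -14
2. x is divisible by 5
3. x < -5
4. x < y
Yes

Take x = -20, y = -18. Substituting into each constraint:
  (1) -2(-20) + 3(-18) = -14 ✓
  (2) -20 = 5 × -4, remainder 0 ✓
  (3) -20 < -5 ✓
  (4) -20 < -18 ✓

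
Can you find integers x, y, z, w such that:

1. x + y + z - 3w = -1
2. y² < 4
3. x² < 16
Yes

Take x = -1, y = 0, z = 0, w = 0. Substituting into each constraint:
  (1) (-1) + 0 + 0 - 3(0) = -1 ✓
  (2) y² = (0)² = 0, and 0 < 4 ✓
  (3) x² = (-1)² = 1, and 1 < 16 ✓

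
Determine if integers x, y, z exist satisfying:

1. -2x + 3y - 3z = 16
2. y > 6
Yes

Take x = 1, y = 7, z = 1. Substituting into each constraint:
  (1) -2(1) + 3(7) - 3(1) = 16 ✓
  (2) 7 > 6 ✓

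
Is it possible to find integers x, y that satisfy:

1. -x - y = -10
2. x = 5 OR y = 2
Yes

Take x = 8, y = 2. Substituting into each constraint:
  (1) (-8) + (-2) = -10 ✓
  (2) y = 2, target 2 ✓ (second branch holds)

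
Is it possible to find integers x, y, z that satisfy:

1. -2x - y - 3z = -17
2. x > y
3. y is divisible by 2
Yes

Take x = 1, y = 0, z = 5. Substituting into each constraint:
  (1) -2(1) + 0 - 3(5) = -17 ✓
  (2) 1 > 0 ✓
  (3) 0 = 2 × 0, remainder 0 ✓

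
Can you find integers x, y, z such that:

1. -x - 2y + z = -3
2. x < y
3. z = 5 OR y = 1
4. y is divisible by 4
Yes

Take x = 0, y = 4, z = 5. Substituting into each constraint:
  (1) 0 - 2(4) + 5 = -3 ✓
  (2) 0 < 4 ✓
  (3) z = 5, target 5 ✓ (first branch holds)
  (4) 4 = 4 × 1, remainder 0 ✓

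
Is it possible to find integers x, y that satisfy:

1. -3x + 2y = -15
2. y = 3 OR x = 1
Yes

Take x = 7, y = 3. Substituting into each constraint:
  (1) -3(7) + 2(3) = -15 ✓
  (2) y = 3, target 3 ✓ (first branch holds)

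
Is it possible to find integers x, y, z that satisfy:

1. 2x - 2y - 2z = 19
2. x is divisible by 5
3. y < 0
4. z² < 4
No

Even the single constraint (2x - 2y - 2z = 19) is infeasible over the integers.

  - 2x - 2y - 2z = 19: every term on the left is divisible by 2, so the LHS ≡ 0 (mod 2), but the RHS 19 is not — no integer solution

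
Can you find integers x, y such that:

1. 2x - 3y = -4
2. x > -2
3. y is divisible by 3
Yes

Take x = 7, y = 6. Substituting into each constraint:
  (1) 2(7) - 3(6) = -4 ✓
  (2) 7 > -2 ✓
  (3) 6 = 3 × 2, remainder 0 ✓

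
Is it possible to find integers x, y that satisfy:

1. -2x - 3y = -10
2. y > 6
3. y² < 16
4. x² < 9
No

A contradictory subset is {y > 6, y² < 16}. No integer assignment can satisfy these jointly:

  - y > 6: bounds one variable relative to a constant
  - y² < 16: restricts y to |y| ≤ 3

Direct contradiction: the bounds on y require y ≥ 7 and y ≤ 3 simultaneously, which is empty.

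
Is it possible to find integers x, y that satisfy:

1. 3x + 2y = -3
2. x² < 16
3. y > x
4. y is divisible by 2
Yes

Take x = -1, y = 0. Substituting into each constraint:
  (1) 3(-1) + 2(0) = -3 ✓
  (2) x² = (-1)² = 1, and 1 < 16 ✓
  (3) 0 > -1 ✓
  (4) 0 = 2 × 0, remainder 0 ✓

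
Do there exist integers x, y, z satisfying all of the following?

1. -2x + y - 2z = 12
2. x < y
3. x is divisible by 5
Yes

Take x = 0, y = 2, z = -5. Substituting into each constraint:
  (1) -2(0) + 2 - 2(-5) = 12 ✓
  (2) 0 < 2 ✓
  (3) 0 = 5 × 0, remainder 0 ✓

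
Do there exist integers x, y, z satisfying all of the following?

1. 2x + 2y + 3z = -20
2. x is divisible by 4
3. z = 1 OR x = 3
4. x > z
No

A contradictory subset is {2x + 2y + 3z = -20, x is divisible by 4, z = 1 OR x = 3}. No integer assignment can satisfy these jointly:

  - 2x + 2y + 3z = -20: is a linear equation tying the variables together
  - x is divisible by 4: restricts x to multiples of 4
  - z = 1 OR x = 3: forces a choice: either z = 1 or x = 3

Split on the disjunction (z = 1 OR x = 3):
  • If z = 1: with z = 1, writing x = 4x', every remaining term of the linear equation is divisible by 2, so the left side is ≡ 0 (mod 2); but the right side -23 ≡ 1 (mod 2). No integers can satisfy it.
  • If x = 3: this contradicts the divisibility constraint — 3 is not a multiple of 4.
Both branches are infeasible, so the system has no integer solution.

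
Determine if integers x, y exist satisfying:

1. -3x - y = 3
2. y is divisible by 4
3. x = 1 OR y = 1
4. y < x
No

The full constraint system is jointly infeasible over the integers. Each constraint and what it forces:

  - -3x - y = 3: is a linear equation tying the variables together
  - y is divisible by 4: restricts y to multiples of 4
  - x = 1 OR y = 1: forces a choice: either x = 1 or y = 1
  - y < x: bounds one variable relative to another variable

Split on the disjunction (x = 1 OR y = 1):
  • If x = 1: with x = 1, writing y = 4y', every remaining term of the linear equation is divisible by 4, so the left side is ≡ 0 (mod 4); but the right side 6 ≡ 2 (mod 4). No integers can satisfy it.
  • If y = 1: this contradicts the divisibility constraint — 1 is not a multiple of 4.
Both branches are infeasible, so the system has no integer solution.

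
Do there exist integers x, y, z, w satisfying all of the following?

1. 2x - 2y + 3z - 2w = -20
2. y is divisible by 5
Yes

Take x = 2, y = 0, z = -8, w = 0. Substituting into each constraint:
  (1) 2(2) - 2(0) + 3(-8) - 2(0) = -20 ✓
  (2) 0 = 5 × 0, remainder 0 ✓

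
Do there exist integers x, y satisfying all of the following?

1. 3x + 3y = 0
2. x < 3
Yes

Take x = 0, y = 0. Substituting into each constraint:
  (1) 3(0) + 3(0) = 0 ✓
  (2) 0 < 3 ✓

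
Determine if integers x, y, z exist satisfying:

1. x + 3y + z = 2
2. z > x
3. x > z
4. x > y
No

A contradictory subset is {z > x, x > z}. No integer assignment can satisfy these jointly:

  - z > x: bounds one variable relative to another variable
  - x > z: bounds one variable relative to another variable

Direct contradiction: z > x and x > z cannot both hold.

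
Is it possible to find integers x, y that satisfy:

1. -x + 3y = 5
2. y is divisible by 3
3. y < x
Yes

Take x = 4, y = 3. Substituting into each constraint:
  (1) (-4) + 3(3) = 5 ✓
  (2) 3 = 3 × 1, remainder 0 ✓
  (3) 3 < 4 ✓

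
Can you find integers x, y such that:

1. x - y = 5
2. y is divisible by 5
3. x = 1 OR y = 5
Yes

Take x = 10, y = 5. Substituting into each constraint:
  (1) 10 + (-5) = 5 ✓
  (2) 5 = 5 × 1, remainder 0 ✓
  (3) y = 5, target 5 ✓ (second branch holds)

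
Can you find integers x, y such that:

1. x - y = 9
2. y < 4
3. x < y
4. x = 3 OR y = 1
No

A contradictory subset is {x - y = 9, x < y}. No integer assignment can satisfy these jointly:

  - x - y = 9: is a linear equation tying the variables together
  - x < y: bounds one variable relative to another variable

From the equation, x − y = 9, i.e. y − x = -9; but y > x requires y − x ≥ 1. Contradiction.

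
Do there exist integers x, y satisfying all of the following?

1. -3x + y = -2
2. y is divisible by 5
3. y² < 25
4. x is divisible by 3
No

The full constraint system is jointly infeasible over the integers. Each constraint and what it forces:

  - -3x + y = -2: is a linear equation tying the variables together
  - y is divisible by 5: restricts y to multiples of 5
  - y² < 25: restricts y to |y| ≤ 4
  - x is divisible by 3: restricts x to multiples of 3

The bounds confine y to {0} with 5 | y. For each value, substitute into the equation:
  • y = 0: the equation gives -3x = -2, so x would not be an integer.
Every case fails, so no integer solution exists.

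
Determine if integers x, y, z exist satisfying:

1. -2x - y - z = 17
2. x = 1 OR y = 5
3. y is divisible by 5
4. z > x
Yes

Take x = 1, y = -25, z = 6. Substituting into each constraint:
  (1) -2(1) + 25 + (-6) = 17 ✓
  (2) x = 1, target 1 ✓ (first branch holds)
  (3) -25 = 5 × -5, remainder 0 ✓
  (4) 6 > 1 ✓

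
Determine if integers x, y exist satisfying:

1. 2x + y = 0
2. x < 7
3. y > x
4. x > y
No

A contradictory subset is {y > x, x > y}. No integer assignment can satisfy these jointly:

  - y > x: bounds one variable relative to another variable
  - x > y: bounds one variable relative to another variable

Direct contradiction: y > x and x > y cannot both hold.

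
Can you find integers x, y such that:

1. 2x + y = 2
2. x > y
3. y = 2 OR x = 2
Yes

Take x = 2, y = -2. Substituting into each constraint:
  (1) 2(2) + (-2) = 2 ✓
  (2) 2 > -2 ✓
  (3) x = 2, target 2 ✓ (second branch holds)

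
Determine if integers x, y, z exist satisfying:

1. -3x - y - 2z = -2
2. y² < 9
Yes

Take x = 0, y = 0, z = 1. Substituting into each constraint:
  (1) -3(0) + 0 - 2(1) = -2 ✓
  (2) y² = (0)² = 0, and 0 < 9 ✓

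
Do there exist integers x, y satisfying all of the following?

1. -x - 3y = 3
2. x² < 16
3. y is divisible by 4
Yes

Take x = -3, y = 0. Substituting into each constraint:
  (1) 3 - 3(0) = 3 ✓
  (2) x² = (-3)² = 9, and 9 < 16 ✓
  (3) 0 = 4 × 0, remainder 0 ✓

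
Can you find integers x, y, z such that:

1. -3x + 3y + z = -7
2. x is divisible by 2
Yes

Take x = 0, y = -3, z = 2. Substituting into each constraint:
  (1) -3(0) + 3(-3) + 2 = -7 ✓
  (2) 0 = 2 × 0, remainder 0 ✓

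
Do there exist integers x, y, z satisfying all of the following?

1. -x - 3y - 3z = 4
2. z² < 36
Yes

Take x = -4, y = 0, z = 0. Substituting into each constraint:
  (1) 4 - 3(0) - 3(0) = 4 ✓
  (2) z² = (0)² = 0, and 0 < 36 ✓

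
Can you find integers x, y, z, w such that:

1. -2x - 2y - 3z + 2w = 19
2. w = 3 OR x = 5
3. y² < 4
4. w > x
Yes

Take x = 1, y = 0, z = -5, w = 3. Substituting into each constraint:
  (1) -2(1) - 2(0) - 3(-5) + 2(3) = 19 ✓
  (2) w = 3, target 3 ✓ (first branch holds)
  (3) y² = (0)² = 0, and 0 < 4 ✓
  (4) 3 > 1 ✓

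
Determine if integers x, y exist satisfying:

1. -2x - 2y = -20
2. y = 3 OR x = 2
Yes

Take x = 7, y = 3. Substituting into each constraint:
  (1) -2(7) - 2(3) = -20 ✓
  (2) y = 3, target 3 ✓ (first branch holds)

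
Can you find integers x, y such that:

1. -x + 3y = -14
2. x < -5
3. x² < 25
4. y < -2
No

A contradictory subset is {x < -5, x² < 25}. No integer assignment can satisfy these jointly:

  - x < -5: bounds one variable relative to a constant
  - x² < 25: restricts x to |x| ≤ 4

Direct contradiction: the bounds on x require x ≥ -4 and x ≤ -6 simultaneously, which is empty.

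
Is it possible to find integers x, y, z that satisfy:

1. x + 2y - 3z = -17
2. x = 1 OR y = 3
Yes

Take x = 1, y = 0, z = 6. Substituting into each constraint:
  (1) 1 + 2(0) - 3(6) = -17 ✓
  (2) x = 1, target 1 ✓ (first branch holds)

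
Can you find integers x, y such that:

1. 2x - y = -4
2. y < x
Yes

Take x = -5, y = -6. Substituting into each constraint:
  (1) 2(-5) + 6 = -4 ✓
  (2) -6 < -5 ✓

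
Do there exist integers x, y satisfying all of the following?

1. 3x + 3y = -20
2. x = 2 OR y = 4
No

Even the single constraint (3x + 3y = -20) is infeasible over the integers.

  - 3x + 3y = -20: every term on the left is divisible by 3, so the LHS ≡ 0 (mod 3), but the RHS -20 is not — no integer solution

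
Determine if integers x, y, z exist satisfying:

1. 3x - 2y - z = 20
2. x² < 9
Yes

Take x = 0, y = -10, z = 0. Substituting into each constraint:
  (1) 3(0) - 2(-10) + 0 = 20 ✓
  (2) x² = (0)² = 0, and 0 < 9 ✓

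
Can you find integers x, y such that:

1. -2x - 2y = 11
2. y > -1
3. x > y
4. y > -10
No

Even the single constraint (-2x - 2y = 11) is infeasible over the integers.

  - -2x - 2y = 11: every term on the left is divisible by 2, so the LHS ≡ 0 (mod 2), but the RHS 11 is not — no integer solution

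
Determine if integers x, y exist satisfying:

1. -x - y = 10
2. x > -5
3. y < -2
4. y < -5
Yes

Take x = 0, y = -10. Substituting into each constraint:
  (1) 0 + 10 = 10 ✓
  (2) 0 > -5 ✓
  (3) -10 < -2 ✓
  (4) -10 < -5 ✓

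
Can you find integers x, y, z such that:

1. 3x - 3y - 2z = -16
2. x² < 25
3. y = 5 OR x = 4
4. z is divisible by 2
Yes

Take x = 4, y = 12, z = -4. Substituting into each constraint:
  (1) 3(4) - 3(12) - 2(-4) = -16 ✓
  (2) x² = (4)² = 16, and 16 < 25 ✓
  (3) x = 4, target 4 ✓ (second branch holds)
  (4) -4 = 2 × -2, remainder 0 ✓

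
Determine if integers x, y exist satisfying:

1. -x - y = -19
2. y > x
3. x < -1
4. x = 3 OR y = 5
No

A contradictory subset is {-x - y = -19, x < -1, x = 3 OR y = 5}. No integer assignment can satisfy these jointly:

  - -x - y = -19: is a linear equation tying the variables together
  - x < -1: bounds one variable relative to a constant
  - x = 3 OR y = 5: forces a choice: either x = 3 or y = 5

Split on the disjunction (x = 3 OR y = 5):
  • If x = 3: this contradicts the bound x ≤ -2.
  • If y = 5: the equation forces x = 14, which contradicts the bound x ≤ -2.
Both branches are infeasible, so the system has no integer solution.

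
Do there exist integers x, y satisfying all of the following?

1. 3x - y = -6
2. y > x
Yes

Take x = -2, y = 0. Substituting into each constraint:
  (1) 3(-2) + 0 = -6 ✓
  (2) 0 > -2 ✓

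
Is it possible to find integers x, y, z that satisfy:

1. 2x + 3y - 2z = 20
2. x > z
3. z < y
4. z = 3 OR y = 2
Yes

Take x = 7, y = 4, z = 3. Substituting into each constraint:
  (1) 2(7) + 3(4) - 2(3) = 20 ✓
  (2) 7 > 3 ✓
  (3) 3 < 4 ✓
  (4) z = 3, target 3 ✓ (first branch holds)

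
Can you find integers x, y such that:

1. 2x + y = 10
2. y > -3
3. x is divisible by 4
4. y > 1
Yes

Take x = 0, y = 10. Substituting into each constraint:
  (1) 2(0) + 10 = 10 ✓
  (2) 10 > -3 ✓
  (3) 0 = 4 × 0, remainder 0 ✓
  (4) 10 > 1 ✓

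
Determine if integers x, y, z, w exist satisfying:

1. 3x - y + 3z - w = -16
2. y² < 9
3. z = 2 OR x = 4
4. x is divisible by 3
Yes

Take x = 0, y = 0, z = 2, w = 22. Substituting into each constraint:
  (1) 3(0) + 0 + 3(2) + (-22) = -16 ✓
  (2) y² = (0)² = 0, and 0 < 9 ✓
  (3) z = 2, target 2 ✓ (first branch holds)
  (4) 0 = 3 × 0, remainder 0 ✓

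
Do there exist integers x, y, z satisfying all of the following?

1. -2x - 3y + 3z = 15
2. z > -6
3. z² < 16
Yes

Take x = 0, y = -5, z = 0. Substituting into each constraint:
  (1) -2(0) - 3(-5) + 3(0) = 15 ✓
  (2) 0 > -6 ✓
  (3) z² = (0)² = 0, and 0 < 16 ✓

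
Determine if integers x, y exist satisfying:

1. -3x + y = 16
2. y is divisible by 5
Yes

Take x = 3, y = 25. Substituting into each constraint:
  (1) -3(3) + 25 = 16 ✓
  (2) 25 = 5 × 5, remainder 0 ✓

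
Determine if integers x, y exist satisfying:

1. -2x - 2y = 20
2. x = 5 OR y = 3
Yes

Take x = 5, y = -15. Substituting into each constraint:
  (1) -2(5) - 2(-15) = 20 ✓
  (2) x = 5, target 5 ✓ (first branch holds)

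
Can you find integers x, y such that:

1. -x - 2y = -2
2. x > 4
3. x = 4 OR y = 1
No

The full constraint system is jointly infeasible over the integers. Each constraint and what it forces:

  - -x - 2y = -2: is a linear equation tying the variables together
  - x > 4: bounds one variable relative to a constant
  - x = 4 OR y = 1: forces a choice: either x = 4 or y = 1

Split on the disjunction (x = 4 OR y = 1):
  • If x = 4: this contradicts the bound x ≥ 5.
  • If y = 1: the equation forces x = 0, which contradicts the bound x ≥ 5.
Both branches are infeasible, so the system has no integer solution.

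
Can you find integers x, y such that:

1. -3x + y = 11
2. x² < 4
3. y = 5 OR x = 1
Yes

Take x = 1, y = 14. Substituting into each constraint:
  (1) -3(1) + 14 = 11 ✓
  (2) x² = (1)² = 1, and 1 < 4 ✓
  (3) x = 1, target 1 ✓ (second branch holds)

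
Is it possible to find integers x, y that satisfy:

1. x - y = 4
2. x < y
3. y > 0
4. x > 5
No

A contradictory subset is {x - y = 4, x < y}. No integer assignment can satisfy these jointly:

  - x - y = 4: is a linear equation tying the variables together
  - x < y: bounds one variable relative to another variable

From the equation, x − y = 4, i.e. y − x = -4; but y > x requires y − x ≥ 1. Contradiction.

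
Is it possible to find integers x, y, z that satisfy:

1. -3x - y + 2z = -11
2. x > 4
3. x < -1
No

A contradictory subset is {x > 4, x < -1}. No integer assignment can satisfy these jointly:

  - x > 4: bounds one variable relative to a constant
  - x < -1: bounds one variable relative to a constant

Direct contradiction: the bounds on x require x ≥ 5 and x ≤ -2 simultaneously, which is empty.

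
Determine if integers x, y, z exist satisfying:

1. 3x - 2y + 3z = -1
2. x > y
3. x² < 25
Yes

Take x = 0, y = -1, z = -1. Substituting into each constraint:
  (1) 3(0) - 2(-1) + 3(-1) = -1 ✓
  (2) 0 > -1 ✓
  (3) x² = (0)² = 0, and 0 < 25 ✓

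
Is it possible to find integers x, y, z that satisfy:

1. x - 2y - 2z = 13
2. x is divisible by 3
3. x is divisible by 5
Yes

Take x = -15, y = -10, z = -4. Substituting into each constraint:
  (1) (-15) - 2(-10) - 2(-4) = 13 ✓
  (2) -15 = 3 × -5, remainder 0 ✓
  (3) -15 = 5 × -3, remainder 0 ✓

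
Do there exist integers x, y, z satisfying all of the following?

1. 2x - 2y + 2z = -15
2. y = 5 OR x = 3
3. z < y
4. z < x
No

Even the single constraint (2x - 2y + 2z = -15) is infeasible over the integers.

  - 2x - 2y + 2z = -15: every term on the left is divisible by 2, so the LHS ≡ 0 (mod 2), but the RHS -15 is not — no integer solution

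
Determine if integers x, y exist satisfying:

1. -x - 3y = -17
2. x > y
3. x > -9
Yes

Take x = 5, y = 4. Substituting into each constraint:
  (1) (-5) - 3(4) = -17 ✓
  (2) 5 > 4 ✓
  (3) 5 > -9 ✓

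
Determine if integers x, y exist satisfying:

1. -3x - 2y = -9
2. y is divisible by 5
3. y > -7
Yes

Take x = 3, y = 0. Substituting into each constraint:
  (1) -3(3) - 2(0) = -9 ✓
  (2) 0 = 5 × 0, remainder 0 ✓
  (3) 0 > -7 ✓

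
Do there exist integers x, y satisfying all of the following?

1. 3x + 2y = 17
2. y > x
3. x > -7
Yes

Take x = 3, y = 4. Substituting into each constraint:
  (1) 3(3) + 2(4) = 17 ✓
  (2) 4 > 3 ✓
  (3) 3 > -7 ✓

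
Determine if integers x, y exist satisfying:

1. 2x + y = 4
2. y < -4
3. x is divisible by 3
Yes

Take x = 6, y = -8. Substituting into each constraint:
  (1) 2(6) + (-8) = 4 ✓
  (2) -8 < -4 ✓
  (3) 6 = 3 × 2, remainder 0 ✓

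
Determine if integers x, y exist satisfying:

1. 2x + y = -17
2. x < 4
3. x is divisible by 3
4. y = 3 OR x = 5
No

The full constraint system is jointly infeasible over the integers. Each constraint and what it forces:

  - 2x + y = -17: is a linear equation tying the variables together
  - x < 4: bounds one variable relative to a constant
  - x is divisible by 3: restricts x to multiples of 3
  - y = 3 OR x = 5: forces a choice: either y = 3 or x = 5

Split on the disjunction (y = 3 OR x = 5):
  • If y = 3: with y = 3, writing x = 3x', every remaining term of the linear equation is divisible by 6, so the left side is ≡ 0 (mod 6); but the right side -20 ≡ 4 (mod 6). No integers can satisfy it.
  • If x = 5: this contradicts the divisibility constraint — 5 is not a multiple of 3.
Both branches are infeasible, so the system has no integer solution.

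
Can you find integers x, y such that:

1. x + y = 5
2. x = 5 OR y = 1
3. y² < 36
Yes

Take x = 5, y = 0. Substituting into each constraint:
  (1) 5 + 0 = 5 ✓
  (2) x = 5, target 5 ✓ (first branch holds)
  (3) y² = (0)² = 0, and 0 < 36 ✓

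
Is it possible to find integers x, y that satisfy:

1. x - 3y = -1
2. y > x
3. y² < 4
Yes

Take x = -1, y = 0. Substituting into each constraint:
  (1) (-1) - 3(0) = -1 ✓
  (2) 0 > -1 ✓
  (3) y² = (0)² = 0, and 0 < 4 ✓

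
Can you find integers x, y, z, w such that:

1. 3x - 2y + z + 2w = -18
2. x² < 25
Yes

Take x = 0, y = 0, z = -18, w = 0. Substituting into each constraint:
  (1) 3(0) - 2(0) + (-18) + 2(0) = -18 ✓
  (2) x² = (0)² = 0, and 0 < 25 ✓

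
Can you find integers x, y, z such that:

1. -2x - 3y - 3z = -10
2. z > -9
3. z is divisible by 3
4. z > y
Yes

Take x = 8, y = -2, z = 0. Substituting into each constraint:
  (1) -2(8) - 3(-2) - 3(0) = -10 ✓
  (2) 0 > -9 ✓
  (3) 0 = 3 × 0, remainder 0 ✓
  (4) 0 > -2 ✓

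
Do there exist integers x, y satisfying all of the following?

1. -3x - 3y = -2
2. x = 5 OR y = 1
No

Even the single constraint (-3x - 3y = -2) is infeasible over the integers.

  - -3x - 3y = -2: every term on the left is divisible by 3, so the LHS ≡ 0 (mod 3), but the RHS -2 is not — no integer solution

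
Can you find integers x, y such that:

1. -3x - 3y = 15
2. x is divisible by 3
Yes

Take x = 0, y = -5. Substituting into each constraint:
  (1) -3(0) - 3(-5) = 15 ✓
  (2) 0 = 3 × 0, remainder 0 ✓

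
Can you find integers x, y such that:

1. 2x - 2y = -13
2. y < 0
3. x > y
No

Even the single constraint (2x - 2y = -13) is infeasible over the integers.

  - 2x - 2y = -13: every term on the left is divisible by 2, so the LHS ≡ 0 (mod 2), but the RHS -13 is not — no integer solution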